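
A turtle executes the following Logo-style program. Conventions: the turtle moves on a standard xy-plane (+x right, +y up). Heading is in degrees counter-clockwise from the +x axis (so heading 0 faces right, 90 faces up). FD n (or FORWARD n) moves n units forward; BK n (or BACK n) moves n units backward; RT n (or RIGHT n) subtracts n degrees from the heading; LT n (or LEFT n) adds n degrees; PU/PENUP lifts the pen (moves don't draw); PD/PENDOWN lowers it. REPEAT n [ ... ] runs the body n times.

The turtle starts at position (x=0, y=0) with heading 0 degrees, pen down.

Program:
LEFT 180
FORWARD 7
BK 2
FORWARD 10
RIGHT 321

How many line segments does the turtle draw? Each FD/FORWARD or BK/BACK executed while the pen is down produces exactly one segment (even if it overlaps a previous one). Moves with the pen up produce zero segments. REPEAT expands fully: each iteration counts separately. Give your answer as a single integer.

Answer: 3

Derivation:
Executing turtle program step by step:
Start: pos=(0,0), heading=0, pen down
LT 180: heading 0 -> 180
FD 7: (0,0) -> (-7,0) [heading=180, draw]
BK 2: (-7,0) -> (-5,0) [heading=180, draw]
FD 10: (-5,0) -> (-15,0) [heading=180, draw]
RT 321: heading 180 -> 219
Final: pos=(-15,0), heading=219, 3 segment(s) drawn
Segments drawn: 3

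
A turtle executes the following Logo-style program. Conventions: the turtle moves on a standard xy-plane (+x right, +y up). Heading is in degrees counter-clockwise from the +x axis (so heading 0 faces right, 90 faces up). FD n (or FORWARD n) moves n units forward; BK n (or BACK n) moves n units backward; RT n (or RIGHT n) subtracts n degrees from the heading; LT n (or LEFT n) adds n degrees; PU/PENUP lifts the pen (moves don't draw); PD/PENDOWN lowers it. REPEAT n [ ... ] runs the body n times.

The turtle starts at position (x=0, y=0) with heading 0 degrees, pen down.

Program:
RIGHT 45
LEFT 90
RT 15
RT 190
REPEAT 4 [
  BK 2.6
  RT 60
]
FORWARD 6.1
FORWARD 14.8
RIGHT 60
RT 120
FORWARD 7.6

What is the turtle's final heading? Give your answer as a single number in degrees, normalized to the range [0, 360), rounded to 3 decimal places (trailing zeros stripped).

Executing turtle program step by step:
Start: pos=(0,0), heading=0, pen down
RT 45: heading 0 -> 315
LT 90: heading 315 -> 45
RT 15: heading 45 -> 30
RT 190: heading 30 -> 200
REPEAT 4 [
  -- iteration 1/4 --
  BK 2.6: (0,0) -> (2.443,0.889) [heading=200, draw]
  RT 60: heading 200 -> 140
  -- iteration 2/4 --
  BK 2.6: (2.443,0.889) -> (4.435,-0.782) [heading=140, draw]
  RT 60: heading 140 -> 80
  -- iteration 3/4 --
  BK 2.6: (4.435,-0.782) -> (3.983,-3.342) [heading=80, draw]
  RT 60: heading 80 -> 20
  -- iteration 4/4 --
  BK 2.6: (3.983,-3.342) -> (1.54,-4.232) [heading=20, draw]
  RT 60: heading 20 -> 320
]
FD 6.1: (1.54,-4.232) -> (6.213,-8.153) [heading=320, draw]
FD 14.8: (6.213,-8.153) -> (17.551,-17.666) [heading=320, draw]
RT 60: heading 320 -> 260
RT 120: heading 260 -> 140
FD 7.6: (17.551,-17.666) -> (11.729,-12.781) [heading=140, draw]
Final: pos=(11.729,-12.781), heading=140, 7 segment(s) drawn

Answer: 140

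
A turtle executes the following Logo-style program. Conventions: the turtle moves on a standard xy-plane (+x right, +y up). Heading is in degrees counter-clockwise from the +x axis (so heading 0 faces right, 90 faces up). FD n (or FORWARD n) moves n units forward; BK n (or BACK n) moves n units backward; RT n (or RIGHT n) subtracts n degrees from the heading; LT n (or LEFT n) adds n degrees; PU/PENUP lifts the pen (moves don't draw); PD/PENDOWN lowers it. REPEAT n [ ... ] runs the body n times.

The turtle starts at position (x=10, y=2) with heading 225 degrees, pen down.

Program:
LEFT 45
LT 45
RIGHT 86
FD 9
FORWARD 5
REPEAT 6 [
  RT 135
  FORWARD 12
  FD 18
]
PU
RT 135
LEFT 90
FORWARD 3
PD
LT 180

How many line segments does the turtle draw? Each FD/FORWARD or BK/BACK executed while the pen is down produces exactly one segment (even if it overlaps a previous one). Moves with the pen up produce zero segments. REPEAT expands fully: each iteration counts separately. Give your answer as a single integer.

Answer: 14

Derivation:
Executing turtle program step by step:
Start: pos=(10,2), heading=225, pen down
LT 45: heading 225 -> 270
LT 45: heading 270 -> 315
RT 86: heading 315 -> 229
FD 9: (10,2) -> (4.095,-4.792) [heading=229, draw]
FD 5: (4.095,-4.792) -> (0.815,-8.566) [heading=229, draw]
REPEAT 6 [
  -- iteration 1/6 --
  RT 135: heading 229 -> 94
  FD 12: (0.815,-8.566) -> (-0.022,3.405) [heading=94, draw]
  FD 18: (-0.022,3.405) -> (-1.278,21.361) [heading=94, draw]
  -- iteration 2/6 --
  RT 135: heading 94 -> 319
  FD 12: (-1.278,21.361) -> (7.779,13.488) [heading=319, draw]
  FD 18: (7.779,13.488) -> (21.364,1.679) [heading=319, draw]
  -- iteration 3/6 --
  RT 135: heading 319 -> 184
  FD 12: (21.364,1.679) -> (9.393,0.842) [heading=184, draw]
  FD 18: (9.393,0.842) -> (-8.563,-0.413) [heading=184, draw]
  -- iteration 4/6 --
  RT 135: heading 184 -> 49
  FD 12: (-8.563,-0.413) -> (-0.69,8.643) [heading=49, draw]
  FD 18: (-0.69,8.643) -> (11.119,22.228) [heading=49, draw]
  -- iteration 5/6 --
  RT 135: heading 49 -> 274
  FD 12: (11.119,22.228) -> (11.956,10.257) [heading=274, draw]
  FD 18: (11.956,10.257) -> (13.211,-7.699) [heading=274, draw]
  -- iteration 6/6 --
  RT 135: heading 274 -> 139
  FD 12: (13.211,-7.699) -> (4.155,0.174) [heading=139, draw]
  FD 18: (4.155,0.174) -> (-9.43,11.983) [heading=139, draw]
]
PU: pen up
RT 135: heading 139 -> 4
LT 90: heading 4 -> 94
FD 3: (-9.43,11.983) -> (-9.639,14.975) [heading=94, move]
PD: pen down
LT 180: heading 94 -> 274
Final: pos=(-9.639,14.975), heading=274, 14 segment(s) drawn
Segments drawn: 14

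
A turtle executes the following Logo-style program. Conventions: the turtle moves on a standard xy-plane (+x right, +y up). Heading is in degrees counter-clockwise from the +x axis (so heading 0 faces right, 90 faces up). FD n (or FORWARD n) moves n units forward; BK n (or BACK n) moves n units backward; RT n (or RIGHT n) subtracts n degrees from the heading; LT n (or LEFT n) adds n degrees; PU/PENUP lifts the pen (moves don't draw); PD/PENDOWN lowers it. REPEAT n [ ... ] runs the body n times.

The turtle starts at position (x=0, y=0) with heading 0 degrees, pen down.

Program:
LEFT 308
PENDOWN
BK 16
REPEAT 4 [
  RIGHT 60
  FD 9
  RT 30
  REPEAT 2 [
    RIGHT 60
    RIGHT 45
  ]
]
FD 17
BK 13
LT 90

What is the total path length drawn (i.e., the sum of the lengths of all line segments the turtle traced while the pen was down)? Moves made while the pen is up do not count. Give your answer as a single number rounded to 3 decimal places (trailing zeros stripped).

Executing turtle program step by step:
Start: pos=(0,0), heading=0, pen down
LT 308: heading 0 -> 308
PD: pen down
BK 16: (0,0) -> (-9.851,12.608) [heading=308, draw]
REPEAT 4 [
  -- iteration 1/4 --
  RT 60: heading 308 -> 248
  FD 9: (-9.851,12.608) -> (-13.222,4.264) [heading=248, draw]
  RT 30: heading 248 -> 218
  REPEAT 2 [
    -- iteration 1/2 --
    RT 60: heading 218 -> 158
    RT 45: heading 158 -> 113
    -- iteration 2/2 --
    RT 60: heading 113 -> 53
    RT 45: heading 53 -> 8
  ]
  -- iteration 2/4 --
  RT 60: heading 8 -> 308
  FD 9: (-13.222,4.264) -> (-7.681,-2.829) [heading=308, draw]
  RT 30: heading 308 -> 278
  REPEAT 2 [
    -- iteration 1/2 --
    RT 60: heading 278 -> 218
    RT 45: heading 218 -> 173
    -- iteration 2/2 --
    RT 60: heading 173 -> 113
    RT 45: heading 113 -> 68
  ]
  -- iteration 3/4 --
  RT 60: heading 68 -> 8
  FD 9: (-7.681,-2.829) -> (1.231,-1.576) [heading=8, draw]
  RT 30: heading 8 -> 338
  REPEAT 2 [
    -- iteration 1/2 --
    RT 60: heading 338 -> 278
    RT 45: heading 278 -> 233
    -- iteration 2/2 --
    RT 60: heading 233 -> 173
    RT 45: heading 173 -> 128
  ]
  -- iteration 4/4 --
  RT 60: heading 128 -> 68
  FD 9: (1.231,-1.576) -> (4.603,6.769) [heading=68, draw]
  RT 30: heading 68 -> 38
  REPEAT 2 [
    -- iteration 1/2 --
    RT 60: heading 38 -> 338
    RT 45: heading 338 -> 293
    -- iteration 2/2 --
    RT 60: heading 293 -> 233
    RT 45: heading 233 -> 188
  ]
]
FD 17: (4.603,6.769) -> (-12.232,4.403) [heading=188, draw]
BK 13: (-12.232,4.403) -> (0.642,6.212) [heading=188, draw]
LT 90: heading 188 -> 278
Final: pos=(0.642,6.212), heading=278, 7 segment(s) drawn

Segment lengths:
  seg 1: (0,0) -> (-9.851,12.608), length = 16
  seg 2: (-9.851,12.608) -> (-13.222,4.264), length = 9
  seg 3: (-13.222,4.264) -> (-7.681,-2.829), length = 9
  seg 4: (-7.681,-2.829) -> (1.231,-1.576), length = 9
  seg 5: (1.231,-1.576) -> (4.603,6.769), length = 9
  seg 6: (4.603,6.769) -> (-12.232,4.403), length = 17
  seg 7: (-12.232,4.403) -> (0.642,6.212), length = 13
Total = 82

Answer: 82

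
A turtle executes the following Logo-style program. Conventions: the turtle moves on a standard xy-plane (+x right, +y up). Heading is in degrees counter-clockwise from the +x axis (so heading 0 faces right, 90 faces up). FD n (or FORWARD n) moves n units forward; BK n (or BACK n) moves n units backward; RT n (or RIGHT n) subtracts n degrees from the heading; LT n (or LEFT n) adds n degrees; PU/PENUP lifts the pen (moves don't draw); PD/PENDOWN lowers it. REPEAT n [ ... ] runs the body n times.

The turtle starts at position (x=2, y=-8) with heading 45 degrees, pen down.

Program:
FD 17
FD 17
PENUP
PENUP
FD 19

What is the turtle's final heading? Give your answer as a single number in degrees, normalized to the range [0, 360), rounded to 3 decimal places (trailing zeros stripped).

Executing turtle program step by step:
Start: pos=(2,-8), heading=45, pen down
FD 17: (2,-8) -> (14.021,4.021) [heading=45, draw]
FD 17: (14.021,4.021) -> (26.042,16.042) [heading=45, draw]
PU: pen up
PU: pen up
FD 19: (26.042,16.042) -> (39.477,29.477) [heading=45, move]
Final: pos=(39.477,29.477), heading=45, 2 segment(s) drawn

Answer: 45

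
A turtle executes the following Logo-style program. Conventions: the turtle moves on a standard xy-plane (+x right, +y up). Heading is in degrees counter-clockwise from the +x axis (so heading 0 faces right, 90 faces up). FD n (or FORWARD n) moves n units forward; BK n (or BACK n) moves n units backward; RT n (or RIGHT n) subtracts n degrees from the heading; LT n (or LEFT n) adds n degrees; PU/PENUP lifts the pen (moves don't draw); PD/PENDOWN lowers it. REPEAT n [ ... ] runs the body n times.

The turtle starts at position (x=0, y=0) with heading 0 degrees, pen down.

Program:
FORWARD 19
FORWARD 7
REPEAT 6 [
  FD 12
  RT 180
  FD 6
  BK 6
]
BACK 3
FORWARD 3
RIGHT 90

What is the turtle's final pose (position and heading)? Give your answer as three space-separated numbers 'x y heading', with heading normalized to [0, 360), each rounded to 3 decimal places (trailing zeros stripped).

Executing turtle program step by step:
Start: pos=(0,0), heading=0, pen down
FD 19: (0,0) -> (19,0) [heading=0, draw]
FD 7: (19,0) -> (26,0) [heading=0, draw]
REPEAT 6 [
  -- iteration 1/6 --
  FD 12: (26,0) -> (38,0) [heading=0, draw]
  RT 180: heading 0 -> 180
  FD 6: (38,0) -> (32,0) [heading=180, draw]
  BK 6: (32,0) -> (38,0) [heading=180, draw]
  -- iteration 2/6 --
  FD 12: (38,0) -> (26,0) [heading=180, draw]
  RT 180: heading 180 -> 0
  FD 6: (26,0) -> (32,0) [heading=0, draw]
  BK 6: (32,0) -> (26,0) [heading=0, draw]
  -- iteration 3/6 --
  FD 12: (26,0) -> (38,0) [heading=0, draw]
  RT 180: heading 0 -> 180
  FD 6: (38,0) -> (32,0) [heading=180, draw]
  BK 6: (32,0) -> (38,0) [heading=180, draw]
  -- iteration 4/6 --
  FD 12: (38,0) -> (26,0) [heading=180, draw]
  RT 180: heading 180 -> 0
  FD 6: (26,0) -> (32,0) [heading=0, draw]
  BK 6: (32,0) -> (26,0) [heading=0, draw]
  -- iteration 5/6 --
  FD 12: (26,0) -> (38,0) [heading=0, draw]
  RT 180: heading 0 -> 180
  FD 6: (38,0) -> (32,0) [heading=180, draw]
  BK 6: (32,0) -> (38,0) [heading=180, draw]
  -- iteration 6/6 --
  FD 12: (38,0) -> (26,0) [heading=180, draw]
  RT 180: heading 180 -> 0
  FD 6: (26,0) -> (32,0) [heading=0, draw]
  BK 6: (32,0) -> (26,0) [heading=0, draw]
]
BK 3: (26,0) -> (23,0) [heading=0, draw]
FD 3: (23,0) -> (26,0) [heading=0, draw]
RT 90: heading 0 -> 270
Final: pos=(26,0), heading=270, 22 segment(s) drawn

Answer: 26 0 270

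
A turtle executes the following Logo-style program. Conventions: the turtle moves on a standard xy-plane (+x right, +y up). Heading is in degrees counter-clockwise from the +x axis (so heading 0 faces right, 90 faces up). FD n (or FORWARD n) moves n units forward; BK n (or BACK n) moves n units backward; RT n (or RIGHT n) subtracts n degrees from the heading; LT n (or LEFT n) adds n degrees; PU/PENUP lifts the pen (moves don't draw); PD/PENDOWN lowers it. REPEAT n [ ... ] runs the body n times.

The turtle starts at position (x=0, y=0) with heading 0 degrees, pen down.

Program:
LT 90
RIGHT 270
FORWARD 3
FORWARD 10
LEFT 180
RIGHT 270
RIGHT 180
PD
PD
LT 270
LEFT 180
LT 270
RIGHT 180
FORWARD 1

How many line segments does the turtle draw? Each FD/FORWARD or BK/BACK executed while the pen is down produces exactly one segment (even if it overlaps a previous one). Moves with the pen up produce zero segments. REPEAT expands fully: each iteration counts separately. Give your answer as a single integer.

Answer: 3

Derivation:
Executing turtle program step by step:
Start: pos=(0,0), heading=0, pen down
LT 90: heading 0 -> 90
RT 270: heading 90 -> 180
FD 3: (0,0) -> (-3,0) [heading=180, draw]
FD 10: (-3,0) -> (-13,0) [heading=180, draw]
LT 180: heading 180 -> 0
RT 270: heading 0 -> 90
RT 180: heading 90 -> 270
PD: pen down
PD: pen down
LT 270: heading 270 -> 180
LT 180: heading 180 -> 0
LT 270: heading 0 -> 270
RT 180: heading 270 -> 90
FD 1: (-13,0) -> (-13,1) [heading=90, draw]
Final: pos=(-13,1), heading=90, 3 segment(s) drawn
Segments drawn: 3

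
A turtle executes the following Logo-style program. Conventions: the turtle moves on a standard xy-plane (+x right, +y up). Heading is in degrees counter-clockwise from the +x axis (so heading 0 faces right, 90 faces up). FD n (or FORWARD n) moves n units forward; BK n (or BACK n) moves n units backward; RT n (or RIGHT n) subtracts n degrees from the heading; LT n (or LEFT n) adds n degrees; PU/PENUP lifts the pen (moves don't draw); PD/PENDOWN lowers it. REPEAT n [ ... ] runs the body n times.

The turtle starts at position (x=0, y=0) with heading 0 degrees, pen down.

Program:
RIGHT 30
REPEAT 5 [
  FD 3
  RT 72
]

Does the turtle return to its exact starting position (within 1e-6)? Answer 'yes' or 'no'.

Executing turtle program step by step:
Start: pos=(0,0), heading=0, pen down
RT 30: heading 0 -> 330
REPEAT 5 [
  -- iteration 1/5 --
  FD 3: (0,0) -> (2.598,-1.5) [heading=330, draw]
  RT 72: heading 330 -> 258
  -- iteration 2/5 --
  FD 3: (2.598,-1.5) -> (1.974,-4.434) [heading=258, draw]
  RT 72: heading 258 -> 186
  -- iteration 3/5 --
  FD 3: (1.974,-4.434) -> (-1.009,-4.748) [heading=186, draw]
  RT 72: heading 186 -> 114
  -- iteration 4/5 --
  FD 3: (-1.009,-4.748) -> (-2.229,-2.007) [heading=114, draw]
  RT 72: heading 114 -> 42
  -- iteration 5/5 --
  FD 3: (-2.229,-2.007) -> (0,0) [heading=42, draw]
  RT 72: heading 42 -> 330
]
Final: pos=(0,0), heading=330, 5 segment(s) drawn

Start position: (0, 0)
Final position: (0, 0)
Distance = 0; < 1e-6 -> CLOSED

Answer: yes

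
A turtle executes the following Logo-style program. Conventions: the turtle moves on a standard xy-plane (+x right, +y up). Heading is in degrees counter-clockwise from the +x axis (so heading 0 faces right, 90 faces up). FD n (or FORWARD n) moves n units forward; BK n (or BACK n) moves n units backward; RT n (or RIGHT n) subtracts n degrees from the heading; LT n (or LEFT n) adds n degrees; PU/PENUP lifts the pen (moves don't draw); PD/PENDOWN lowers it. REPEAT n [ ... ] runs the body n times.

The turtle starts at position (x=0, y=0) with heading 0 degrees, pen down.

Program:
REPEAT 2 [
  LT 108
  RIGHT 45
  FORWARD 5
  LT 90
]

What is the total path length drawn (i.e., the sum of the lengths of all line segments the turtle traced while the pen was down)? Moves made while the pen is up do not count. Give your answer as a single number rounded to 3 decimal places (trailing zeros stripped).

Executing turtle program step by step:
Start: pos=(0,0), heading=0, pen down
REPEAT 2 [
  -- iteration 1/2 --
  LT 108: heading 0 -> 108
  RT 45: heading 108 -> 63
  FD 5: (0,0) -> (2.27,4.455) [heading=63, draw]
  LT 90: heading 63 -> 153
  -- iteration 2/2 --
  LT 108: heading 153 -> 261
  RT 45: heading 261 -> 216
  FD 5: (2.27,4.455) -> (-1.775,1.516) [heading=216, draw]
  LT 90: heading 216 -> 306
]
Final: pos=(-1.775,1.516), heading=306, 2 segment(s) drawn

Segment lengths:
  seg 1: (0,0) -> (2.27,4.455), length = 5
  seg 2: (2.27,4.455) -> (-1.775,1.516), length = 5
Total = 10

Answer: 10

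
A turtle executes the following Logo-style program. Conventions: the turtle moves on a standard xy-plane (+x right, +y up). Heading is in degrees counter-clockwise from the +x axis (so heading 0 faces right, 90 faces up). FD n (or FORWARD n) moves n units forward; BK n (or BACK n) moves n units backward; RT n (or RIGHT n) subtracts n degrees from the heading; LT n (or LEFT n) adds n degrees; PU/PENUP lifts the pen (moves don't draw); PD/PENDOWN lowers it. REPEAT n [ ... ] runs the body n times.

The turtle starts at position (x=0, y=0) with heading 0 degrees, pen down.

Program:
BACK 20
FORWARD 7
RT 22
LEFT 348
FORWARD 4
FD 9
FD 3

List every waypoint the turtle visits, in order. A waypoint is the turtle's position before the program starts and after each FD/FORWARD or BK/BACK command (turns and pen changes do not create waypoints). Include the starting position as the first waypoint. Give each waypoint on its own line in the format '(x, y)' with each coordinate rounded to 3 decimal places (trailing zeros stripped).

Executing turtle program step by step:
Start: pos=(0,0), heading=0, pen down
BK 20: (0,0) -> (-20,0) [heading=0, draw]
FD 7: (-20,0) -> (-13,0) [heading=0, draw]
RT 22: heading 0 -> 338
LT 348: heading 338 -> 326
FD 4: (-13,0) -> (-9.684,-2.237) [heading=326, draw]
FD 9: (-9.684,-2.237) -> (-2.223,-7.27) [heading=326, draw]
FD 3: (-2.223,-7.27) -> (0.265,-8.947) [heading=326, draw]
Final: pos=(0.265,-8.947), heading=326, 5 segment(s) drawn
Waypoints (6 total):
(0, 0)
(-20, 0)
(-13, 0)
(-9.684, -2.237)
(-2.223, -7.27)
(0.265, -8.947)

Answer: (0, 0)
(-20, 0)
(-13, 0)
(-9.684, -2.237)
(-2.223, -7.27)
(0.265, -8.947)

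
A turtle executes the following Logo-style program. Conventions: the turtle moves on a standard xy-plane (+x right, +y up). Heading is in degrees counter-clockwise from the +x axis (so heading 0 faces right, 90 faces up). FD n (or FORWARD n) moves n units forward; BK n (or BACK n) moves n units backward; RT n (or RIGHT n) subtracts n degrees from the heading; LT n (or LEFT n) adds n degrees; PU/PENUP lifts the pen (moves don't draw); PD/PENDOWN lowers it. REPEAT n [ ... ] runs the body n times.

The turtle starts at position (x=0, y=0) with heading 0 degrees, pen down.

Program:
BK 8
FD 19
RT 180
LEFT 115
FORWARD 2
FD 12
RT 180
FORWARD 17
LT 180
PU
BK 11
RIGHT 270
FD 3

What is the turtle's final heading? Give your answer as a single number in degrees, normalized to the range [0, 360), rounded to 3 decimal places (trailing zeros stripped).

Answer: 25

Derivation:
Executing turtle program step by step:
Start: pos=(0,0), heading=0, pen down
BK 8: (0,0) -> (-8,0) [heading=0, draw]
FD 19: (-8,0) -> (11,0) [heading=0, draw]
RT 180: heading 0 -> 180
LT 115: heading 180 -> 295
FD 2: (11,0) -> (11.845,-1.813) [heading=295, draw]
FD 12: (11.845,-1.813) -> (16.917,-12.688) [heading=295, draw]
RT 180: heading 295 -> 115
FD 17: (16.917,-12.688) -> (9.732,2.719) [heading=115, draw]
LT 180: heading 115 -> 295
PU: pen up
BK 11: (9.732,2.719) -> (5.083,12.688) [heading=295, move]
RT 270: heading 295 -> 25
FD 3: (5.083,12.688) -> (7.802,13.956) [heading=25, move]
Final: pos=(7.802,13.956), heading=25, 5 segment(s) drawn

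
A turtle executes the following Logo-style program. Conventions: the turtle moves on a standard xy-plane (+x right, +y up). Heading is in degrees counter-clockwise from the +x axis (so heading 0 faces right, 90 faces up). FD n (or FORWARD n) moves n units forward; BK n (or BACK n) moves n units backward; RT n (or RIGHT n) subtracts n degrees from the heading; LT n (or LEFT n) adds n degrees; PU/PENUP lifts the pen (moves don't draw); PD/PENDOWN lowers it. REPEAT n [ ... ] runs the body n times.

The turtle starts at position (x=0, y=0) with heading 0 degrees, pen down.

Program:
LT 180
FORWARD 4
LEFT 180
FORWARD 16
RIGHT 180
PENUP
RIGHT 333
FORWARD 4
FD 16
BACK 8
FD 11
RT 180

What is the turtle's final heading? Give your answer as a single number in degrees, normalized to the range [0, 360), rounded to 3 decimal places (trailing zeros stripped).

Answer: 27

Derivation:
Executing turtle program step by step:
Start: pos=(0,0), heading=0, pen down
LT 180: heading 0 -> 180
FD 4: (0,0) -> (-4,0) [heading=180, draw]
LT 180: heading 180 -> 0
FD 16: (-4,0) -> (12,0) [heading=0, draw]
RT 180: heading 0 -> 180
PU: pen up
RT 333: heading 180 -> 207
FD 4: (12,0) -> (8.436,-1.816) [heading=207, move]
FD 16: (8.436,-1.816) -> (-5.82,-9.08) [heading=207, move]
BK 8: (-5.82,-9.08) -> (1.308,-5.448) [heading=207, move]
FD 11: (1.308,-5.448) -> (-8.493,-10.442) [heading=207, move]
RT 180: heading 207 -> 27
Final: pos=(-8.493,-10.442), heading=27, 2 segment(s) drawn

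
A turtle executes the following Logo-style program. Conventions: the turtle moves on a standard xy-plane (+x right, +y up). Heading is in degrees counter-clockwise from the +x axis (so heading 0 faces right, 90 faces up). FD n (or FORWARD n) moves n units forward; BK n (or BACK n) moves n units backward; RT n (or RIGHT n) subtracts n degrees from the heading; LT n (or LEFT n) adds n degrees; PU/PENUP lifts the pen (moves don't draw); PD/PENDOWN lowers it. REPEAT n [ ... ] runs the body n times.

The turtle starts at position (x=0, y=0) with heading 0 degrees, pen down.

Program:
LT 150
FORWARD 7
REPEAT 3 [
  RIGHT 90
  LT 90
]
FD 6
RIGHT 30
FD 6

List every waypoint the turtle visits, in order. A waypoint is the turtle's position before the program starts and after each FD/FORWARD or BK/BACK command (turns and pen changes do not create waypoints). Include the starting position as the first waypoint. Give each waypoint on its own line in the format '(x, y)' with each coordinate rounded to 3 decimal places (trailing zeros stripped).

Executing turtle program step by step:
Start: pos=(0,0), heading=0, pen down
LT 150: heading 0 -> 150
FD 7: (0,0) -> (-6.062,3.5) [heading=150, draw]
REPEAT 3 [
  -- iteration 1/3 --
  RT 90: heading 150 -> 60
  LT 90: heading 60 -> 150
  -- iteration 2/3 --
  RT 90: heading 150 -> 60
  LT 90: heading 60 -> 150
  -- iteration 3/3 --
  RT 90: heading 150 -> 60
  LT 90: heading 60 -> 150
]
FD 6: (-6.062,3.5) -> (-11.258,6.5) [heading=150, draw]
RT 30: heading 150 -> 120
FD 6: (-11.258,6.5) -> (-14.258,11.696) [heading=120, draw]
Final: pos=(-14.258,11.696), heading=120, 3 segment(s) drawn
Waypoints (4 total):
(0, 0)
(-6.062, 3.5)
(-11.258, 6.5)
(-14.258, 11.696)

Answer: (0, 0)
(-6.062, 3.5)
(-11.258, 6.5)
(-14.258, 11.696)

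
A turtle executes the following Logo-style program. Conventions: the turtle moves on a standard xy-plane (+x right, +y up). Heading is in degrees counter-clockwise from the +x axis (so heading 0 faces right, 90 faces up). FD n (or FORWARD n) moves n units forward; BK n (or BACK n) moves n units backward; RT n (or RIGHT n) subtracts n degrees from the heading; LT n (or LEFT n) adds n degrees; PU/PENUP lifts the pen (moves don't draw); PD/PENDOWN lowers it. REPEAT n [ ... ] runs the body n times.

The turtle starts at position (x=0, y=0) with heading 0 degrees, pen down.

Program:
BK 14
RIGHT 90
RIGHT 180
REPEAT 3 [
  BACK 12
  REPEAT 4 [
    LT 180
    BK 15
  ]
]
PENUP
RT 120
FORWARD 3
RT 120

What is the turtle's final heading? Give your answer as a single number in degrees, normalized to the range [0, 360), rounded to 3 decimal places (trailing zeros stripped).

Answer: 210

Derivation:
Executing turtle program step by step:
Start: pos=(0,0), heading=0, pen down
BK 14: (0,0) -> (-14,0) [heading=0, draw]
RT 90: heading 0 -> 270
RT 180: heading 270 -> 90
REPEAT 3 [
  -- iteration 1/3 --
  BK 12: (-14,0) -> (-14,-12) [heading=90, draw]
  REPEAT 4 [
    -- iteration 1/4 --
    LT 180: heading 90 -> 270
    BK 15: (-14,-12) -> (-14,3) [heading=270, draw]
    -- iteration 2/4 --
    LT 180: heading 270 -> 90
    BK 15: (-14,3) -> (-14,-12) [heading=90, draw]
    -- iteration 3/4 --
    LT 180: heading 90 -> 270
    BK 15: (-14,-12) -> (-14,3) [heading=270, draw]
    -- iteration 4/4 --
    LT 180: heading 270 -> 90
    BK 15: (-14,3) -> (-14,-12) [heading=90, draw]
  ]
  -- iteration 2/3 --
  BK 12: (-14,-12) -> (-14,-24) [heading=90, draw]
  REPEAT 4 [
    -- iteration 1/4 --
    LT 180: heading 90 -> 270
    BK 15: (-14,-24) -> (-14,-9) [heading=270, draw]
    -- iteration 2/4 --
    LT 180: heading 270 -> 90
    BK 15: (-14,-9) -> (-14,-24) [heading=90, draw]
    -- iteration 3/4 --
    LT 180: heading 90 -> 270
    BK 15: (-14,-24) -> (-14,-9) [heading=270, draw]
    -- iteration 4/4 --
    LT 180: heading 270 -> 90
    BK 15: (-14,-9) -> (-14,-24) [heading=90, draw]
  ]
  -- iteration 3/3 --
  BK 12: (-14,-24) -> (-14,-36) [heading=90, draw]
  REPEAT 4 [
    -- iteration 1/4 --
    LT 180: heading 90 -> 270
    BK 15: (-14,-36) -> (-14,-21) [heading=270, draw]
    -- iteration 2/4 --
    LT 180: heading 270 -> 90
    BK 15: (-14,-21) -> (-14,-36) [heading=90, draw]
    -- iteration 3/4 --
    LT 180: heading 90 -> 270
    BK 15: (-14,-36) -> (-14,-21) [heading=270, draw]
    -- iteration 4/4 --
    LT 180: heading 270 -> 90
    BK 15: (-14,-21) -> (-14,-36) [heading=90, draw]
  ]
]
PU: pen up
RT 120: heading 90 -> 330
FD 3: (-14,-36) -> (-11.402,-37.5) [heading=330, move]
RT 120: heading 330 -> 210
Final: pos=(-11.402,-37.5), heading=210, 16 segment(s) drawn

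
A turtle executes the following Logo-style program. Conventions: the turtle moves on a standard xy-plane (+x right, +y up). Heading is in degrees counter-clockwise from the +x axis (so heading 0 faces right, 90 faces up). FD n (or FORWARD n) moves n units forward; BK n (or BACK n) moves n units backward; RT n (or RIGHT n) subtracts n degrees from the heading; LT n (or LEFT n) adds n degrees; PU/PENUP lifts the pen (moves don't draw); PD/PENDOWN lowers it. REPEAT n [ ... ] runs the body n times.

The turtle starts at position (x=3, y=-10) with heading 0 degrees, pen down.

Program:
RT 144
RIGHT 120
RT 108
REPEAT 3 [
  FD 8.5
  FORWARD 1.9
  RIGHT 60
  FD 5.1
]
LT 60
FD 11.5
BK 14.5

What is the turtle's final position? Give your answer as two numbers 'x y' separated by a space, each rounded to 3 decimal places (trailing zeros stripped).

Answer: 4.61 -35.133

Derivation:
Executing turtle program step by step:
Start: pos=(3,-10), heading=0, pen down
RT 144: heading 0 -> 216
RT 120: heading 216 -> 96
RT 108: heading 96 -> 348
REPEAT 3 [
  -- iteration 1/3 --
  FD 8.5: (3,-10) -> (11.314,-11.767) [heading=348, draw]
  FD 1.9: (11.314,-11.767) -> (13.173,-12.162) [heading=348, draw]
  RT 60: heading 348 -> 288
  FD 5.1: (13.173,-12.162) -> (14.749,-17.013) [heading=288, draw]
  -- iteration 2/3 --
  FD 8.5: (14.749,-17.013) -> (17.375,-25.097) [heading=288, draw]
  FD 1.9: (17.375,-25.097) -> (17.962,-26.904) [heading=288, draw]
  RT 60: heading 288 -> 228
  FD 5.1: (17.962,-26.904) -> (14.55,-30.694) [heading=228, draw]
  -- iteration 3/3 --
  FD 8.5: (14.55,-30.694) -> (8.862,-37.01) [heading=228, draw]
  FD 1.9: (8.862,-37.01) -> (7.591,-38.422) [heading=228, draw]
  RT 60: heading 228 -> 168
  FD 5.1: (7.591,-38.422) -> (2.602,-37.362) [heading=168, draw]
]
LT 60: heading 168 -> 228
FD 11.5: (2.602,-37.362) -> (-5.093,-45.908) [heading=228, draw]
BK 14.5: (-5.093,-45.908) -> (4.61,-35.133) [heading=228, draw]
Final: pos=(4.61,-35.133), heading=228, 11 segment(s) drawn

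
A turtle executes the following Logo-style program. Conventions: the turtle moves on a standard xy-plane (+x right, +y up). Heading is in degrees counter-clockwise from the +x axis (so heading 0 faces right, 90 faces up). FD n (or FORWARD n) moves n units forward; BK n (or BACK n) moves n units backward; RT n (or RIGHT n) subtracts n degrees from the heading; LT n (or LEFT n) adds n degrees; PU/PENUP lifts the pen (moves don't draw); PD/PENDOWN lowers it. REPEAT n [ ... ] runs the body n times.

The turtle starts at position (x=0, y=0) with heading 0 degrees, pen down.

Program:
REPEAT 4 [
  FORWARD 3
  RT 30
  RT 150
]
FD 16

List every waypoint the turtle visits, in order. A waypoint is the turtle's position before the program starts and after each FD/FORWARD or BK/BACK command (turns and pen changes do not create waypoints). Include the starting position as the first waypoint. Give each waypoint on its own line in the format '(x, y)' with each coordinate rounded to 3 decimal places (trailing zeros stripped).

Answer: (0, 0)
(3, 0)
(0, 0)
(3, 0)
(0, 0)
(16, 0)

Derivation:
Executing turtle program step by step:
Start: pos=(0,0), heading=0, pen down
REPEAT 4 [
  -- iteration 1/4 --
  FD 3: (0,0) -> (3,0) [heading=0, draw]
  RT 30: heading 0 -> 330
  RT 150: heading 330 -> 180
  -- iteration 2/4 --
  FD 3: (3,0) -> (0,0) [heading=180, draw]
  RT 30: heading 180 -> 150
  RT 150: heading 150 -> 0
  -- iteration 3/4 --
  FD 3: (0,0) -> (3,0) [heading=0, draw]
  RT 30: heading 0 -> 330
  RT 150: heading 330 -> 180
  -- iteration 4/4 --
  FD 3: (3,0) -> (0,0) [heading=180, draw]
  RT 30: heading 180 -> 150
  RT 150: heading 150 -> 0
]
FD 16: (0,0) -> (16,0) [heading=0, draw]
Final: pos=(16,0), heading=0, 5 segment(s) drawn
Waypoints (6 total):
(0, 0)
(3, 0)
(0, 0)
(3, 0)
(0, 0)
(16, 0)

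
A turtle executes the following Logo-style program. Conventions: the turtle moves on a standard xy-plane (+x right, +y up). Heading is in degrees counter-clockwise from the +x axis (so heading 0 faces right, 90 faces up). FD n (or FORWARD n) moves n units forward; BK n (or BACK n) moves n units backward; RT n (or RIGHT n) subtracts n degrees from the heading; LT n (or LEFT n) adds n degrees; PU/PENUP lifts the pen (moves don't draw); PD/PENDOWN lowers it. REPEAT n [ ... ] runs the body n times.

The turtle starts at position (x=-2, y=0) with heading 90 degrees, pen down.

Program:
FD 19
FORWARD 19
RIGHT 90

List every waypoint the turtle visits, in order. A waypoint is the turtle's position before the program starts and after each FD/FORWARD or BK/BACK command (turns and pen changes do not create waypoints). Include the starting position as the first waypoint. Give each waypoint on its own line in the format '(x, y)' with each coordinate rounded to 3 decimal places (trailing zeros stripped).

Answer: (-2, 0)
(-2, 19)
(-2, 38)

Derivation:
Executing turtle program step by step:
Start: pos=(-2,0), heading=90, pen down
FD 19: (-2,0) -> (-2,19) [heading=90, draw]
FD 19: (-2,19) -> (-2,38) [heading=90, draw]
RT 90: heading 90 -> 0
Final: pos=(-2,38), heading=0, 2 segment(s) drawn
Waypoints (3 total):
(-2, 0)
(-2, 19)
(-2, 38)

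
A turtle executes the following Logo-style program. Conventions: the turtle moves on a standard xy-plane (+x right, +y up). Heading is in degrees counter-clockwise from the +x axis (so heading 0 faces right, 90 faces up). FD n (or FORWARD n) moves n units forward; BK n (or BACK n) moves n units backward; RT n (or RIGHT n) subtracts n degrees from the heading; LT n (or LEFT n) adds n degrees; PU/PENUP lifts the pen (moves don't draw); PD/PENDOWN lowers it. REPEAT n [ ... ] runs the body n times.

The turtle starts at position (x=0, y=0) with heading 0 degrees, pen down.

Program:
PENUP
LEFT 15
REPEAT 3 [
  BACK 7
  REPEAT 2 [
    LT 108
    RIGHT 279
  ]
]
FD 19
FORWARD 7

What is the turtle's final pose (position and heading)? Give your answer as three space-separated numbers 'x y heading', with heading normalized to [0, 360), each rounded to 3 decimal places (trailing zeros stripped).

Answer: -7.72 13.209 69

Derivation:
Executing turtle program step by step:
Start: pos=(0,0), heading=0, pen down
PU: pen up
LT 15: heading 0 -> 15
REPEAT 3 [
  -- iteration 1/3 --
  BK 7: (0,0) -> (-6.761,-1.812) [heading=15, move]
  REPEAT 2 [
    -- iteration 1/2 --
    LT 108: heading 15 -> 123
    RT 279: heading 123 -> 204
    -- iteration 2/2 --
    LT 108: heading 204 -> 312
    RT 279: heading 312 -> 33
  ]
  -- iteration 2/3 --
  BK 7: (-6.761,-1.812) -> (-12.632,-5.624) [heading=33, move]
  REPEAT 2 [
    -- iteration 1/2 --
    LT 108: heading 33 -> 141
    RT 279: heading 141 -> 222
    -- iteration 2/2 --
    LT 108: heading 222 -> 330
    RT 279: heading 330 -> 51
  ]
  -- iteration 3/3 --
  BK 7: (-12.632,-5.624) -> (-17.037,-11.064) [heading=51, move]
  REPEAT 2 [
    -- iteration 1/2 --
    LT 108: heading 51 -> 159
    RT 279: heading 159 -> 240
    -- iteration 2/2 --
    LT 108: heading 240 -> 348
    RT 279: heading 348 -> 69
  ]
]
FD 19: (-17.037,-11.064) -> (-10.228,6.674) [heading=69, move]
FD 7: (-10.228,6.674) -> (-7.72,13.209) [heading=69, move]
Final: pos=(-7.72,13.209), heading=69, 0 segment(s) drawn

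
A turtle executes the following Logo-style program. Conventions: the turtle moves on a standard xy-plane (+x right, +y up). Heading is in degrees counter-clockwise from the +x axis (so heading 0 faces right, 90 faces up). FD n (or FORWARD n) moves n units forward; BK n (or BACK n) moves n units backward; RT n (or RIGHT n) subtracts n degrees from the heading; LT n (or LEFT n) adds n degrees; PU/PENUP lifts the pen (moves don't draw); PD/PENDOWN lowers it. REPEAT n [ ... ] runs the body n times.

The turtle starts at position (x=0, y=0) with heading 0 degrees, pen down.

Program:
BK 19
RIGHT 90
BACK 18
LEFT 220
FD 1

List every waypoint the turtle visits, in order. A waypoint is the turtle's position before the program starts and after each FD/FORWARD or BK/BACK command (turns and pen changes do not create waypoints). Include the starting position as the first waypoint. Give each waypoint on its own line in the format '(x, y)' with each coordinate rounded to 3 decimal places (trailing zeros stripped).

Executing turtle program step by step:
Start: pos=(0,0), heading=0, pen down
BK 19: (0,0) -> (-19,0) [heading=0, draw]
RT 90: heading 0 -> 270
BK 18: (-19,0) -> (-19,18) [heading=270, draw]
LT 220: heading 270 -> 130
FD 1: (-19,18) -> (-19.643,18.766) [heading=130, draw]
Final: pos=(-19.643,18.766), heading=130, 3 segment(s) drawn
Waypoints (4 total):
(0, 0)
(-19, 0)
(-19, 18)
(-19.643, 18.766)

Answer: (0, 0)
(-19, 0)
(-19, 18)
(-19.643, 18.766)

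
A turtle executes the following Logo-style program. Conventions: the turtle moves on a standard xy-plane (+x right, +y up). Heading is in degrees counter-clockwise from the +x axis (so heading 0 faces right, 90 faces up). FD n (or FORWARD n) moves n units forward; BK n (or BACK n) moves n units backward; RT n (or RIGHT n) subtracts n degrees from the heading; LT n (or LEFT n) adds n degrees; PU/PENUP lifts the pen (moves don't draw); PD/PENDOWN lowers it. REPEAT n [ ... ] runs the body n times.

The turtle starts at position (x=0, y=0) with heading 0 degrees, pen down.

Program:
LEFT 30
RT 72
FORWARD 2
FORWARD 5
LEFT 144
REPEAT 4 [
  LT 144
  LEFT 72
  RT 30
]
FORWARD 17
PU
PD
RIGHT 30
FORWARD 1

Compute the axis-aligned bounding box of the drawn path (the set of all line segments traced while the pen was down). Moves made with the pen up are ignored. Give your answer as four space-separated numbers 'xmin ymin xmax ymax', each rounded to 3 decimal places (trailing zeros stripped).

Answer: -4.895 -4.684 5.202 10.064

Derivation:
Executing turtle program step by step:
Start: pos=(0,0), heading=0, pen down
LT 30: heading 0 -> 30
RT 72: heading 30 -> 318
FD 2: (0,0) -> (1.486,-1.338) [heading=318, draw]
FD 5: (1.486,-1.338) -> (5.202,-4.684) [heading=318, draw]
LT 144: heading 318 -> 102
REPEAT 4 [
  -- iteration 1/4 --
  LT 144: heading 102 -> 246
  LT 72: heading 246 -> 318
  RT 30: heading 318 -> 288
  -- iteration 2/4 --
  LT 144: heading 288 -> 72
  LT 72: heading 72 -> 144
  RT 30: heading 144 -> 114
  -- iteration 3/4 --
  LT 144: heading 114 -> 258
  LT 72: heading 258 -> 330
  RT 30: heading 330 -> 300
  -- iteration 4/4 --
  LT 144: heading 300 -> 84
  LT 72: heading 84 -> 156
  RT 30: heading 156 -> 126
]
FD 17: (5.202,-4.684) -> (-4.79,9.069) [heading=126, draw]
PU: pen up
PD: pen down
RT 30: heading 126 -> 96
FD 1: (-4.79,9.069) -> (-4.895,10.064) [heading=96, draw]
Final: pos=(-4.895,10.064), heading=96, 4 segment(s) drawn

Segment endpoints: x in {-4.895, -4.79, 0, 1.486, 5.202}, y in {-4.684, -1.338, 0, 9.069, 10.064}
xmin=-4.895, ymin=-4.684, xmax=5.202, ymax=10.064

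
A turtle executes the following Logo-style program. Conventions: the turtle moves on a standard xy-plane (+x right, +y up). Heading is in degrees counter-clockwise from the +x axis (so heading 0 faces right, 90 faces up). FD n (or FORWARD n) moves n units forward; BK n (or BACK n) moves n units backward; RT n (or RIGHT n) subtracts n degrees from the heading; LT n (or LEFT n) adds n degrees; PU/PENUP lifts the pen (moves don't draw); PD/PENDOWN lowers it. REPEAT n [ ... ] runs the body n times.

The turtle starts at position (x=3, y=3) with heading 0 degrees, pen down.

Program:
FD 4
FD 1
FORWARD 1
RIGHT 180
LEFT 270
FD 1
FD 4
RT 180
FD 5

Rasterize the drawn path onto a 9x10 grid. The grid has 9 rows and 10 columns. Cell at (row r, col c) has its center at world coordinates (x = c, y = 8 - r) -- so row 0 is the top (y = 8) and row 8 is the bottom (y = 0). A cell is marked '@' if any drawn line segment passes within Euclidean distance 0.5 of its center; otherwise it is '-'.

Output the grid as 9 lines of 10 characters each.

Segment 0: (3,3) -> (7,3)
Segment 1: (7,3) -> (8,3)
Segment 2: (8,3) -> (9,3)
Segment 3: (9,3) -> (9,4)
Segment 4: (9,4) -> (9,8)
Segment 5: (9,8) -> (9,3)

Answer: ---------@
---------@
---------@
---------@
---------@
---@@@@@@@
----------
----------
----------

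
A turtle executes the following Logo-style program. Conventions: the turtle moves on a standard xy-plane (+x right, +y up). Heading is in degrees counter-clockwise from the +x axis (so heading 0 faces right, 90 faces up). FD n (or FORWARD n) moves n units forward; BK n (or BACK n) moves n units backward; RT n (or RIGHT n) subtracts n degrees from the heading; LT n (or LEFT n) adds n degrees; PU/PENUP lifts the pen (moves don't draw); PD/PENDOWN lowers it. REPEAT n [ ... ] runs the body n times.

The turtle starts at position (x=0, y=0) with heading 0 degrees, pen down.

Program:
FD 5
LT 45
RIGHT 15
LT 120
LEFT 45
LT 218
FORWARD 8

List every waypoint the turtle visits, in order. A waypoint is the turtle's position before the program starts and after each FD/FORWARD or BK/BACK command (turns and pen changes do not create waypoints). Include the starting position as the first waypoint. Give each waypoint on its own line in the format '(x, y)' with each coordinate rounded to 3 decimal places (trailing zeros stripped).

Answer: (0, 0)
(5, 0)
(9.815, 6.389)

Derivation:
Executing turtle program step by step:
Start: pos=(0,0), heading=0, pen down
FD 5: (0,0) -> (5,0) [heading=0, draw]
LT 45: heading 0 -> 45
RT 15: heading 45 -> 30
LT 120: heading 30 -> 150
LT 45: heading 150 -> 195
LT 218: heading 195 -> 53
FD 8: (5,0) -> (9.815,6.389) [heading=53, draw]
Final: pos=(9.815,6.389), heading=53, 2 segment(s) drawn
Waypoints (3 total):
(0, 0)
(5, 0)
(9.815, 6.389)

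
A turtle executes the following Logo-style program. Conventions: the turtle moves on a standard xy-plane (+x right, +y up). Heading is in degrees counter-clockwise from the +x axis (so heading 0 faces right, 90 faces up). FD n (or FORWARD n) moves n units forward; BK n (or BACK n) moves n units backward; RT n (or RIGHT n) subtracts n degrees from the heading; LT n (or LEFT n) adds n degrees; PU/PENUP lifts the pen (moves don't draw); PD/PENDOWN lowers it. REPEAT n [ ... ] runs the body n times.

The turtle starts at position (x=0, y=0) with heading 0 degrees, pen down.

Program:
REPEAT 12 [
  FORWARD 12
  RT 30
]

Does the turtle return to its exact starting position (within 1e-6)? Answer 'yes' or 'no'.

Executing turtle program step by step:
Start: pos=(0,0), heading=0, pen down
REPEAT 12 [
  -- iteration 1/12 --
  FD 12: (0,0) -> (12,0) [heading=0, draw]
  RT 30: heading 0 -> 330
  -- iteration 2/12 --
  FD 12: (12,0) -> (22.392,-6) [heading=330, draw]
  RT 30: heading 330 -> 300
  -- iteration 3/12 --
  FD 12: (22.392,-6) -> (28.392,-16.392) [heading=300, draw]
  RT 30: heading 300 -> 270
  -- iteration 4/12 --
  FD 12: (28.392,-16.392) -> (28.392,-28.392) [heading=270, draw]
  RT 30: heading 270 -> 240
  -- iteration 5/12 --
  FD 12: (28.392,-28.392) -> (22.392,-38.785) [heading=240, draw]
  RT 30: heading 240 -> 210
  -- iteration 6/12 --
  FD 12: (22.392,-38.785) -> (12,-44.785) [heading=210, draw]
  RT 30: heading 210 -> 180
  -- iteration 7/12 --
  FD 12: (12,-44.785) -> (0,-44.785) [heading=180, draw]
  RT 30: heading 180 -> 150
  -- iteration 8/12 --
  FD 12: (0,-44.785) -> (-10.392,-38.785) [heading=150, draw]
  RT 30: heading 150 -> 120
  -- iteration 9/12 --
  FD 12: (-10.392,-38.785) -> (-16.392,-28.392) [heading=120, draw]
  RT 30: heading 120 -> 90
  -- iteration 10/12 --
  FD 12: (-16.392,-28.392) -> (-16.392,-16.392) [heading=90, draw]
  RT 30: heading 90 -> 60
  -- iteration 11/12 --
  FD 12: (-16.392,-16.392) -> (-10.392,-6) [heading=60, draw]
  RT 30: heading 60 -> 30
  -- iteration 12/12 --
  FD 12: (-10.392,-6) -> (0,0) [heading=30, draw]
  RT 30: heading 30 -> 0
]
Final: pos=(0,0), heading=0, 12 segment(s) drawn

Start position: (0, 0)
Final position: (0, 0)
Distance = 0; < 1e-6 -> CLOSED

Answer: yes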